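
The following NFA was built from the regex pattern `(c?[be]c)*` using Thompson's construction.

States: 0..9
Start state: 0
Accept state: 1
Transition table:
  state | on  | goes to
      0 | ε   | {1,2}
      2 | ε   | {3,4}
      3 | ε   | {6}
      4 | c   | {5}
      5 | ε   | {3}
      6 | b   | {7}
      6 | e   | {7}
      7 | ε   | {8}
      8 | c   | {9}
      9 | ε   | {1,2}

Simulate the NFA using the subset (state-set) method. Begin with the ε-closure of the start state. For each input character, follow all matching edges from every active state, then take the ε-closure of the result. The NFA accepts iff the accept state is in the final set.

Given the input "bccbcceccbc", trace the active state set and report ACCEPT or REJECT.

Answer: ACCEPT

Steps:
S₀ = ε-closure({0}) = {0,1,2,3,4,6}
'b' @ 1: {7,8}
'c' @ 2: {1,2,3,4,6,9}  ✓accept
'c' @ 3: {3,5,6}
'b' @ 4: {7,8}
'c' @ 5: {1,2,3,4,6,9}  ✓accept
'c' @ 6: {3,5,6}
'e' @ 7: {7,8}
'c' @ 8: {1,2,3,4,6,9}  ✓accept
'c' @ 9: {3,5,6}
'b' @ 10: {7,8}
'c' @ 11: {1,2,3,4,6,9}  ✓accept
after full input: {1,2,3,4,6,9}  (accept=1 in)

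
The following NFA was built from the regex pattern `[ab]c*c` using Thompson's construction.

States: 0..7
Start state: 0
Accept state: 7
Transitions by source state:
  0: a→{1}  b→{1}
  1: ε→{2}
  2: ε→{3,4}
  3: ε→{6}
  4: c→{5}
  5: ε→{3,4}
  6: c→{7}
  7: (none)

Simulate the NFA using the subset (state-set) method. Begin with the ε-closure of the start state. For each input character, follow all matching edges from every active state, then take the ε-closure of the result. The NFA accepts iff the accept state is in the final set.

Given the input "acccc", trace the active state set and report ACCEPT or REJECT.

Answer: ACCEPT

Derivation:
initial (ε-close {0}): {0}
'a' @ 1: {1,2,3,4,6}
'c' @ 2: {3,4,5,6,7}  (accept∈set)
'c' @ 3: {3,4,5,6,7}  (accept∈set)
'c' @ 4: {3,4,5,6,7}  (accept∈set)
'c' @ 5: {3,4,5,6,7}  (accept∈set)
after full input: {3,4,5,6,7}  (accept=7 in)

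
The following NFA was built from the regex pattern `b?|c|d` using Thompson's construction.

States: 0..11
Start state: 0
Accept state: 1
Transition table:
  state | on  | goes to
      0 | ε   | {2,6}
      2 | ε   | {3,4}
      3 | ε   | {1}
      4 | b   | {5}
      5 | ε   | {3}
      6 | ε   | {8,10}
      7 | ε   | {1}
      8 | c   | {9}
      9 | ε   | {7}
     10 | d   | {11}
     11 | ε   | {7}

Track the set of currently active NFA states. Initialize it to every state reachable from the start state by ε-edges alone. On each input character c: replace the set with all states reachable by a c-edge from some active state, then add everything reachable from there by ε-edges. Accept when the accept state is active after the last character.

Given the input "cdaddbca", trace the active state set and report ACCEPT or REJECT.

Answer: REJECT

Derivation:
start: ε-closure({0}) = {0,1,2,3,4,6,8,10}
'c' @ 1: {1,7,9}  (accept∈set)
'd' @ 2: {}  — state set empty
rest 'addbca' ignored (set empty)
final: {}; accept 1 not in set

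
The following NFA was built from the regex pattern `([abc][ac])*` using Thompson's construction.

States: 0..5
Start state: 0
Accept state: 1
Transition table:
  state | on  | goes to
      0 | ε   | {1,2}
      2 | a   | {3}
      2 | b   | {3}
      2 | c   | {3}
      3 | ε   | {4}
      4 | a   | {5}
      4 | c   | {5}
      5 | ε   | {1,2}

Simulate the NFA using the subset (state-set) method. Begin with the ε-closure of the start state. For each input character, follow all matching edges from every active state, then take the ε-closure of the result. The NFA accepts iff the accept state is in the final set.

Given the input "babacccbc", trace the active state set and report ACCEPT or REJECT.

start: ε-closure({0}) = {0,1,2}
'b' @ 1: {3,4}
'a' @ 2: {1,2,5}  (accept∈set)
'b' @ 3: {3,4}
'a' @ 4: {1,2,5}  (accept∈set)
'c' @ 5: {3,4}
'c' @ 6: {1,2,5}  (accept∈set)
'c' @ 7: {3,4}
'b' @ 8: {}  — state set empty
rest 'c' ignored (set empty)
after full input: {}  (accept=1 not in)

Answer: REJECT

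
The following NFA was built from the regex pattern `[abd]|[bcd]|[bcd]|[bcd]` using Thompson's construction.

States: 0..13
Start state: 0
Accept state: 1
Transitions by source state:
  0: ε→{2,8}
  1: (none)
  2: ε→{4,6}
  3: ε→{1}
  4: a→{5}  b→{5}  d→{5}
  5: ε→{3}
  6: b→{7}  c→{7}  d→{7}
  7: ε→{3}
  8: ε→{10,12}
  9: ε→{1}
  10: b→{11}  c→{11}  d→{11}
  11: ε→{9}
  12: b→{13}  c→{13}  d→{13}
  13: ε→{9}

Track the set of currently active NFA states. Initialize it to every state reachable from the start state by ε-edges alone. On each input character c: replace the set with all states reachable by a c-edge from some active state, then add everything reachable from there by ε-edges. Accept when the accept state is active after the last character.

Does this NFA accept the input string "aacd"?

start: ε-closure({0}) = {0,2,4,6,8,10,12}
'a' @ 1: {1,3,5}  ✓accept
'a' @ 2: {}  — dead — no transitions
rest 'cd' ignored (set empty)
end set {} — state 1 not in

Answer: REJECT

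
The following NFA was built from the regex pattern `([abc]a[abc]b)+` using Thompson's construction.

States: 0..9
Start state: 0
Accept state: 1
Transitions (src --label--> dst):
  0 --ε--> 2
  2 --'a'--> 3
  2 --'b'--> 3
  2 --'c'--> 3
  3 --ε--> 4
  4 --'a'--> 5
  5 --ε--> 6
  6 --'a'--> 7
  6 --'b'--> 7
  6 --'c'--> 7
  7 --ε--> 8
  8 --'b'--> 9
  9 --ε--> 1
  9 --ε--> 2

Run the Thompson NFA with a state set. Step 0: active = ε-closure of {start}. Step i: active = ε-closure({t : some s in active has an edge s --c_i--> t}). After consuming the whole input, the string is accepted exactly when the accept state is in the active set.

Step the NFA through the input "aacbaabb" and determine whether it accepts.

initial (ε-close {0}): {0,2}
'a' @ 1: {3,4}
'a' @ 2: {5,6}
'c' @ 3: {7,8}
'b' @ 4: {1,2,9}  ✓accept
'a' @ 5: {3,4}
'a' @ 6: {5,6}
'b' @ 7: {7,8}
'b' @ 8: {1,2,9}  ✓accept
final: {1,2,9}; accept 1 in set

Answer: ACCEPT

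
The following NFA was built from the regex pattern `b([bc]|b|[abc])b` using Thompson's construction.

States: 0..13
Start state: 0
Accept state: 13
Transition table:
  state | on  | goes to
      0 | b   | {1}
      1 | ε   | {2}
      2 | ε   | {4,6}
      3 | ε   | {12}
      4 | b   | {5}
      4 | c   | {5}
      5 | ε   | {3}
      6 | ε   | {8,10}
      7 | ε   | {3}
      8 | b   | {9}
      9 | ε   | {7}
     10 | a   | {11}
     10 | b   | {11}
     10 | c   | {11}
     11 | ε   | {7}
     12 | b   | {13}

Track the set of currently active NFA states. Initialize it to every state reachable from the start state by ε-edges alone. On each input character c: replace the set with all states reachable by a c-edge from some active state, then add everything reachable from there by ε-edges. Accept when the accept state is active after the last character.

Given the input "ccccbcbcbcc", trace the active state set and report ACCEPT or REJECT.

start: ε-closure({0}) = {0}
'c' @ 1: {}  — state set empty
rest 'cccbcbcbcc' ignored (set empty)
end set {} — state 13 not in

Answer: REJECT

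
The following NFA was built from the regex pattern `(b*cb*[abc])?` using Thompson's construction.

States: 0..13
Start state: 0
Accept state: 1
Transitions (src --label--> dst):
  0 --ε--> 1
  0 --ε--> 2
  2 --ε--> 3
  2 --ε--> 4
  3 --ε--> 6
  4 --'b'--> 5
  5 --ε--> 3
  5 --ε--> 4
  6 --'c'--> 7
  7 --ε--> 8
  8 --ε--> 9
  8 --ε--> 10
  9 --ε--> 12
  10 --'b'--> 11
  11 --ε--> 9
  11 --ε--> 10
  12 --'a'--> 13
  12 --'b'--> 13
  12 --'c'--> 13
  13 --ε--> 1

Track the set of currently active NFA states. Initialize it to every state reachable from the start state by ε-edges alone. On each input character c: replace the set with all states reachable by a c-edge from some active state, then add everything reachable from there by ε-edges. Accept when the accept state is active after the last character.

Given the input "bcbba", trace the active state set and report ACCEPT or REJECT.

Answer: ACCEPT

Derivation:
S₀ = ε-closure({0}) = {0,1,2,3,4,6}
'b' @ 1: {3,4,5,6}
'c' @ 2: {7,8,9,10,12}
'b' @ 3: {1,9,10,11,12,13}  ✓accept
'b' @ 4: {1,9,10,11,12,13}  ✓accept
'a' @ 5: {1,13}  ✓accept
final: {1,13}; accept 1 in set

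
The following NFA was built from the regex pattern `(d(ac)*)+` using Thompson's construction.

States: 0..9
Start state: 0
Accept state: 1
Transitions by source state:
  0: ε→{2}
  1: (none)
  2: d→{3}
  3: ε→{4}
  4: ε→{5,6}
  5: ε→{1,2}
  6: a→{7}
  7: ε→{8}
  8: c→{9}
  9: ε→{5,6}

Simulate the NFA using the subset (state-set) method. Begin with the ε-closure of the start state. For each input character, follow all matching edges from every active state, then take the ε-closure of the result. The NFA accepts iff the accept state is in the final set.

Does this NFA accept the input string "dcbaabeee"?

Answer: REJECT

Trace:
initial (ε-close {0}): {0,2}
'd' @ 1: {1,2,3,4,5,6}  (accept∈set)
'c' @ 2: {}  — no active states
rest 'baabeee' ignored (set empty)
after full input: {}  (accept=1 not in)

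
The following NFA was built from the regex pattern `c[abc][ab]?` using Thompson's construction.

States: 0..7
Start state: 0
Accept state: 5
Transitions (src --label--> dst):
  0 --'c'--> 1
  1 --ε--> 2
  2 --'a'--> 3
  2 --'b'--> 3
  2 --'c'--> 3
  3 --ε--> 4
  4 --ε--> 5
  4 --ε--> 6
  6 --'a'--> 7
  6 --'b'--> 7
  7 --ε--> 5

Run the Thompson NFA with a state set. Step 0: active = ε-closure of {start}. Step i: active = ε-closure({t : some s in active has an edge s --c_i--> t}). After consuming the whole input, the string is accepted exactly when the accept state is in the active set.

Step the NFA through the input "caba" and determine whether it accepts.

Answer: REJECT

Derivation:
start: ε-closure({0}) = {0}
'c' @ 1: {1,2}
'a' @ 2: {3,4,5,6}  ✓accept
'b' @ 3: {5,7}  ✓accept
'a' @ 4: {}  — dead — no transitions
end set {} — state 5 not in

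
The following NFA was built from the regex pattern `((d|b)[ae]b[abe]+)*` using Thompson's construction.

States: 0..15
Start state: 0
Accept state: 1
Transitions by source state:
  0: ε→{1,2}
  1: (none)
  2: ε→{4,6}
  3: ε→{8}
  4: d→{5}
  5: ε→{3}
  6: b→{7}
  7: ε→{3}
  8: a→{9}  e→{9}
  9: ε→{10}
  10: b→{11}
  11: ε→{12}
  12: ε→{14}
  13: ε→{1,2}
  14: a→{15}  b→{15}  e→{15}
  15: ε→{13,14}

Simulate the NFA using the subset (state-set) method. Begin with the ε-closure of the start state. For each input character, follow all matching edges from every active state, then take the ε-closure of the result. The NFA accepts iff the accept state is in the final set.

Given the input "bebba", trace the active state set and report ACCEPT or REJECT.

Answer: ACCEPT

Derivation:
initial (ε-close {0}): {0,1,2,4,6}
'b' @ 1: {3,7,8}
'e' @ 2: {9,10}
'b' @ 3: {11,12,14}
'b' @ 4: {1,2,4,6,13,14,15}  ✓accept
'a' @ 5: {1,2,4,6,13,14,15}  ✓accept
end set {1,2,4,6,13,14,15} — state 1 in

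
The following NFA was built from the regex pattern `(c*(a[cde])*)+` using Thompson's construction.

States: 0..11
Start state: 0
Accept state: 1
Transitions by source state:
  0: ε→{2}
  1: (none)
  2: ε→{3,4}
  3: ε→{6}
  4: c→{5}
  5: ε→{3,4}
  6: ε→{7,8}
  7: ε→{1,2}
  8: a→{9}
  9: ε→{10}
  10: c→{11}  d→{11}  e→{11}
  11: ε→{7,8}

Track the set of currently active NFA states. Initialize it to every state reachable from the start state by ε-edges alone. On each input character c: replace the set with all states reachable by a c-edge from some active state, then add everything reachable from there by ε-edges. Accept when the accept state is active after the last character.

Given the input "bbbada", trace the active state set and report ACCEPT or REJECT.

start: ε-closure({0}) = {0,1,2,3,4,6,7,8}
'b' @ 1: {}  — state set empty
rest 'bbada' ignored (set empty)
end set {} — state 1 not in

Answer: REJECT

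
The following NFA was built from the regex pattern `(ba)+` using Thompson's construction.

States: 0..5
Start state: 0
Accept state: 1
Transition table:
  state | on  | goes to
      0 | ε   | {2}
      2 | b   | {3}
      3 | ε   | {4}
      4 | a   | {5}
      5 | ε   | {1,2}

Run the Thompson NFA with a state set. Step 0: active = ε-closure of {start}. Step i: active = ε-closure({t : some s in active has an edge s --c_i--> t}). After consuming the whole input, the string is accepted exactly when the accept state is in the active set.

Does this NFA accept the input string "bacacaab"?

initial (ε-close {0}): {0,2}
'b' @ 1: {3,4}
'a' @ 2: {1,2,5}  ✓accept
'c' @ 3: {}  — state set empty
rest 'acaab' ignored (set empty)
end set {} — state 1 not in

Answer: REJECT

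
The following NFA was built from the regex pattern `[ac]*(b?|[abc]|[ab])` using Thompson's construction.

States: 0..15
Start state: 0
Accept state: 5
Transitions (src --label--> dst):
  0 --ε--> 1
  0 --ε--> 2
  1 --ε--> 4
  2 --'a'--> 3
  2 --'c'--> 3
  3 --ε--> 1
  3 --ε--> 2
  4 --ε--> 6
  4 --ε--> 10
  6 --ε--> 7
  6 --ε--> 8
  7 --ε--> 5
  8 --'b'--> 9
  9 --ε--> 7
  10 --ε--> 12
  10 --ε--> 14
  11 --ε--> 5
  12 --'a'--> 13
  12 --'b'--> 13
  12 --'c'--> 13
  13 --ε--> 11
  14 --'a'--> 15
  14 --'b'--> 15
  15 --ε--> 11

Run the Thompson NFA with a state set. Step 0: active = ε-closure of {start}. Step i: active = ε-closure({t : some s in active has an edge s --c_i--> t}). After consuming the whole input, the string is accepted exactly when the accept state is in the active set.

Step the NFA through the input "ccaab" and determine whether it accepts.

start: ε-closure({0}) = {0,1,2,4,5,6,7,8,10,12,14}
'c' @ 1: {1,2,3,4,5,6,7,8,10,11,12,13,14}  ✓accept
'c' @ 2: {1,2,3,4,5,6,7,8,10,11,12,13,14}  ✓accept
'a' @ 3: {1,2,3,4,5,6,7,8,10,11,12,13,14,15}  ✓accept
'a' @ 4: {1,2,3,4,5,6,7,8,10,11,12,13,14,15}  ✓accept
'b' @ 5: {5,7,9,11,13,15}  ✓accept
end set {5,7,9,11,13,15} — state 5 in

Answer: ACCEPT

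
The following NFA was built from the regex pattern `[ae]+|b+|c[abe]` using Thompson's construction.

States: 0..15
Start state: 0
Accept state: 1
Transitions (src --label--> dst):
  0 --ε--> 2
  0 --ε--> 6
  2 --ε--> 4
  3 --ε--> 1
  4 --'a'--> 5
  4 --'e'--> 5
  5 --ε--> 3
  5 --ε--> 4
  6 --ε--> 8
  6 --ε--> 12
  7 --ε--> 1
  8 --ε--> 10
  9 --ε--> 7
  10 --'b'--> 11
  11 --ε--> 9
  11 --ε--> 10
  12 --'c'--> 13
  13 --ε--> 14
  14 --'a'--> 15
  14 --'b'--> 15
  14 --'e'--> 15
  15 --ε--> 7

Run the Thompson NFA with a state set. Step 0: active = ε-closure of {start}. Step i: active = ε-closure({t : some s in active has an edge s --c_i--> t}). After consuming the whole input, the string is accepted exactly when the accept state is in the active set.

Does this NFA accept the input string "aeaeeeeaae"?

Answer: ACCEPT

Trace:
start: ε-closure({0}) = {0,2,4,6,8,10,12}
'a' @ 1: {1,3,4,5}  (accept∈set)
'e' @ 2: {1,3,4,5}  (accept∈set)
'a' @ 3: {1,3,4,5}  (accept∈set)
'e' @ 4: {1,3,4,5}  (accept∈set)
'e' @ 5: {1,3,4,5}  (accept∈set)
'e' @ 6: {1,3,4,5}  (accept∈set)
'e' @ 7: {1,3,4,5}  (accept∈set)
'a' @ 8: {1,3,4,5}  (accept∈set)
'a' @ 9: {1,3,4,5}  (accept∈set)
'e' @ 10: {1,3,4,5}  (accept∈set)
end set {1,3,4,5} — state 1 in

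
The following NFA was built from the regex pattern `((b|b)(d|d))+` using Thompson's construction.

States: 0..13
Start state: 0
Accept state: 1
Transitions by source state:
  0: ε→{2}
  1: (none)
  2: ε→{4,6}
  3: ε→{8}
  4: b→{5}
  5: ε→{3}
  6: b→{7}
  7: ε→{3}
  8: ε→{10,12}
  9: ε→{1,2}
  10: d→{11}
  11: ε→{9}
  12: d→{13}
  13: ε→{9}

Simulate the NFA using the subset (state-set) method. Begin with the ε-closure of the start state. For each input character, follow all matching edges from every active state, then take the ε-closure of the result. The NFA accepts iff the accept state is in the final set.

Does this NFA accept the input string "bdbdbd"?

Answer: ACCEPT

Trace:
initial (ε-close {0}): {0,2,4,6}
'b' @ 1: {3,5,7,8,10,12}
'd' @ 2: {1,2,4,6,9,11,13}  [accepting]
'b' @ 3: {3,5,7,8,10,12}
'd' @ 4: {1,2,4,6,9,11,13}  [accepting]
'b' @ 5: {3,5,7,8,10,12}
'd' @ 6: {1,2,4,6,9,11,13}  [accepting]
end set {1,2,4,6,9,11,13} — state 1 in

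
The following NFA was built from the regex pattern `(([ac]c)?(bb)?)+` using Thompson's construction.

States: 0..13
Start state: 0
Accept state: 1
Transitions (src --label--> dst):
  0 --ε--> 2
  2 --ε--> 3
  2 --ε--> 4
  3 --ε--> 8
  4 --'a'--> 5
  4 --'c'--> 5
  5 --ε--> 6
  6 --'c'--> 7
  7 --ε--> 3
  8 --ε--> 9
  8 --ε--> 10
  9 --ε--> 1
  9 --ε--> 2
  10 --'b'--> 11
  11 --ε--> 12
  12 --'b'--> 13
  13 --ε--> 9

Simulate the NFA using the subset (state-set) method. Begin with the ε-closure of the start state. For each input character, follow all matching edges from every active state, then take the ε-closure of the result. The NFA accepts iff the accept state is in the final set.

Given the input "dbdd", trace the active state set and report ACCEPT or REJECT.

S₀ = ε-closure({0}) = {0,1,2,3,4,8,9,10}
'd' @ 1: {}  — dead — no transitions
rest 'bdd' ignored (set empty)
end set {} — state 1 not in

Answer: REJECT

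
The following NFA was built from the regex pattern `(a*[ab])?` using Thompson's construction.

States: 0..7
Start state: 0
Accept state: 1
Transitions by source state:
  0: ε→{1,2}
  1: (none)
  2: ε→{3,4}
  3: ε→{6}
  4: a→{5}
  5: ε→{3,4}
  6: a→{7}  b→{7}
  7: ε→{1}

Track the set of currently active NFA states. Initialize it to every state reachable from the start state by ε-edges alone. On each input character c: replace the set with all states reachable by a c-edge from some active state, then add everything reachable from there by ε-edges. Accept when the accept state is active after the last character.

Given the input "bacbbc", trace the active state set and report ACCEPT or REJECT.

initial (ε-close {0}): {0,1,2,3,4,6}
'b' @ 1: {1,7}  (accept∈set)
'a' @ 2: {}  — dead — no transitions
rest 'cbbc' ignored (set empty)
after full input: {}  (accept=1 not in)

Answer: REJECT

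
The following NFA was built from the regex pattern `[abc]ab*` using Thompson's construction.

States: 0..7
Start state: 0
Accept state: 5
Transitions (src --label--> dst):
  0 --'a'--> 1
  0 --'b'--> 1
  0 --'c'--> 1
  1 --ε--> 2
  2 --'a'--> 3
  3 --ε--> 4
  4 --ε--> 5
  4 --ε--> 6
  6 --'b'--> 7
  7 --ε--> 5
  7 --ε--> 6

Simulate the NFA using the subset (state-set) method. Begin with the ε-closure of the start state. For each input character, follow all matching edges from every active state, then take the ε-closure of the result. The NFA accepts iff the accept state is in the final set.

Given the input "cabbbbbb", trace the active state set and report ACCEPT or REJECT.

Answer: ACCEPT

Trace:
start: ε-closure({0}) = {0}
'c' @ 1: {1,2}
'a' @ 2: {3,4,5,6}  ✓accept
'b' @ 3: {5,6,7}  ✓accept
'b' @ 4: {5,6,7}  ✓accept
'b' @ 5: {5,6,7}  ✓accept
'b' @ 6: {5,6,7}  ✓accept
'b' @ 7: {5,6,7}  ✓accept
'b' @ 8: {5,6,7}  ✓accept
end set {5,6,7} — state 5 in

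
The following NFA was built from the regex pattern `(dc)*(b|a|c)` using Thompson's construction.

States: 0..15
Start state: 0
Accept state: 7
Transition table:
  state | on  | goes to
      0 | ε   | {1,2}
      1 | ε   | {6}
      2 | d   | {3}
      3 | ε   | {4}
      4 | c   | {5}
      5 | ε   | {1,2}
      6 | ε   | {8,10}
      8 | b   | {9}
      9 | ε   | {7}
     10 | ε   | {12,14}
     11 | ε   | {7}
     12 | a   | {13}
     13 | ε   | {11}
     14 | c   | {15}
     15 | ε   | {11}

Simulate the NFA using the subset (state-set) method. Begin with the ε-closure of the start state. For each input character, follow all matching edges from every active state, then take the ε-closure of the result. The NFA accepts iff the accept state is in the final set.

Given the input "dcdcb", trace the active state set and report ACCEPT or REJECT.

initial (ε-close {0}): {0,1,2,6,8,10,12,14}
'd' @ 1: {3,4}
'c' @ 2: {1,2,5,6,8,10,12,14}
'd' @ 3: {3,4}
'c' @ 4: {1,2,5,6,8,10,12,14}
'b' @ 5: {7,9}  [accepting]
end set {7,9} — state 7 in

Answer: ACCEPT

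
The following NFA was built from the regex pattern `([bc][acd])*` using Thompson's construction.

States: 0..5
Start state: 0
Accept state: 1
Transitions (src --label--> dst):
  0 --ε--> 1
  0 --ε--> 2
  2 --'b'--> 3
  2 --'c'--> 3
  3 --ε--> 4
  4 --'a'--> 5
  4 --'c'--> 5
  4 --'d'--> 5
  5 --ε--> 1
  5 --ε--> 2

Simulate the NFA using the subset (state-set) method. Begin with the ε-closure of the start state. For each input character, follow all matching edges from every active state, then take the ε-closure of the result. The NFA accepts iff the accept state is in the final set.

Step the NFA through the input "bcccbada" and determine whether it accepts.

Answer: REJECT

Steps:
S₀ = ε-closure({0}) = {0,1,2}
'b' @ 1: {3,4}
'c' @ 2: {1,2,5}  ✓accept
'c' @ 3: {3,4}
'c' @ 4: {1,2,5}  ✓accept
'b' @ 5: {3,4}
'a' @ 6: {1,2,5}  ✓accept
'd' @ 7: {}  — no active states
rest 'a' ignored (set empty)
end set {} — state 1 not in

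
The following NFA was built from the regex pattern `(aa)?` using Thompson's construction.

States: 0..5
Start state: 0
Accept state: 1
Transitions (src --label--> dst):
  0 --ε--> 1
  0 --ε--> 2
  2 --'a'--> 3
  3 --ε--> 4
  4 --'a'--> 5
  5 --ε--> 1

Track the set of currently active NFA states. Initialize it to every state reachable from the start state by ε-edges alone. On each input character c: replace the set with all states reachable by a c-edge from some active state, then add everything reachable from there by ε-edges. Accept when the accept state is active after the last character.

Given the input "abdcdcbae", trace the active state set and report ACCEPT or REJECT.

Answer: REJECT

Derivation:
initial (ε-close {0}): {0,1,2}
'a' @ 1: {3,4}
'b' @ 2: {}  — state set empty
rest 'dcdcbae' ignored (set empty)
final: {}; accept 1 not in set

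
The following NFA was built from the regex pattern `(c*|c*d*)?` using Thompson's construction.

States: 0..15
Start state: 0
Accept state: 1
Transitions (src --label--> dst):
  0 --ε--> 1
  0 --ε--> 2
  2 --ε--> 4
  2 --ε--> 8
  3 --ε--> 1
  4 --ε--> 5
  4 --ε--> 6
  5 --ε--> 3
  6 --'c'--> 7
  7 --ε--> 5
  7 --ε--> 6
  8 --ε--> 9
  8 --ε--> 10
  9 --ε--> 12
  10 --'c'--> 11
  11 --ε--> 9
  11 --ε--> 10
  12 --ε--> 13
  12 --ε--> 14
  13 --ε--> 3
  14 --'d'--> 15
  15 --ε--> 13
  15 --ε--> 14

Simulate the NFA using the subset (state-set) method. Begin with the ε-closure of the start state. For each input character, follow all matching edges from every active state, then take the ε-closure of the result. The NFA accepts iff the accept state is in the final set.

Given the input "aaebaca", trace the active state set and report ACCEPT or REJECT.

Answer: REJECT

Derivation:
initial (ε-close {0}): {0,1,2,3,4,5,6,8,9,10,12,13,14}
'a' @ 1: {}  — dead — no transitions
rest 'aebaca' ignored (set empty)
end set {} — state 1 not in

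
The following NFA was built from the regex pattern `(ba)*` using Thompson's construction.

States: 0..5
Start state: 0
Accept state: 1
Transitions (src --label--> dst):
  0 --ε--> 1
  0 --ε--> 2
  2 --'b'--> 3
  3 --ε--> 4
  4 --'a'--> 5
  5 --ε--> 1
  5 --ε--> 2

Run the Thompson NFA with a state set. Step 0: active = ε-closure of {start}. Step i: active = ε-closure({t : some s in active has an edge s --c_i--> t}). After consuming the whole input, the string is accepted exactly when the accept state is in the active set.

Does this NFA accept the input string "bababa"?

S₀ = ε-closure({0}) = {0,1,2}
'b' @ 1: {3,4}
'a' @ 2: {1,2,5}  (accept∈set)
'b' @ 3: {3,4}
'a' @ 4: {1,2,5}  (accept∈set)
'b' @ 5: {3,4}
'a' @ 6: {1,2,5}  (accept∈set)
after full input: {1,2,5}  (accept=1 in)

Answer: ACCEPT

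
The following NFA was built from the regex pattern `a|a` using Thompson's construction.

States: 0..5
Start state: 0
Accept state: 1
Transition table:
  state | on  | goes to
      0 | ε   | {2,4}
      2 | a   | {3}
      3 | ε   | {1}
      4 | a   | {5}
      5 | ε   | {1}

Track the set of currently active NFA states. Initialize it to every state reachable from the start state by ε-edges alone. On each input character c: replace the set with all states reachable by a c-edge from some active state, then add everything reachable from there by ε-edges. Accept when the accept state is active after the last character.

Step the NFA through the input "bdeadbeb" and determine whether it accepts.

Answer: REJECT

Derivation:
S₀ = ε-closure({0}) = {0,2,4}
'b' @ 1: {}  — no active states
rest 'deadbeb' ignored (set empty)
after full input: {}  (accept=1 not in)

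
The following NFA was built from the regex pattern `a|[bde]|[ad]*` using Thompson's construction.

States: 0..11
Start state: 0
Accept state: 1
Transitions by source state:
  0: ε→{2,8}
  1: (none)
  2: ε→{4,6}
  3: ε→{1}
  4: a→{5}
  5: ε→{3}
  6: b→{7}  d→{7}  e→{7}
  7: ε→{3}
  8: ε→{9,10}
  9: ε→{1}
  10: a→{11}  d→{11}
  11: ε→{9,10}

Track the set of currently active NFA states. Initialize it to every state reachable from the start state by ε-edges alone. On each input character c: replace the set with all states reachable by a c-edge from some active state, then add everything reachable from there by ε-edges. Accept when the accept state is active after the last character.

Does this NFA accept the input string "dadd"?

Answer: ACCEPT

Trace:
initial (ε-close {0}): {0,1,2,4,6,8,9,10}
'd' @ 1: {1,3,7,9,10,11}  [accepting]
'a' @ 2: {1,9,10,11}  [accepting]
'd' @ 3: {1,9,10,11}  [accepting]
'd' @ 4: {1,9,10,11}  [accepting]
final: {1,9,10,11}; accept 1 in set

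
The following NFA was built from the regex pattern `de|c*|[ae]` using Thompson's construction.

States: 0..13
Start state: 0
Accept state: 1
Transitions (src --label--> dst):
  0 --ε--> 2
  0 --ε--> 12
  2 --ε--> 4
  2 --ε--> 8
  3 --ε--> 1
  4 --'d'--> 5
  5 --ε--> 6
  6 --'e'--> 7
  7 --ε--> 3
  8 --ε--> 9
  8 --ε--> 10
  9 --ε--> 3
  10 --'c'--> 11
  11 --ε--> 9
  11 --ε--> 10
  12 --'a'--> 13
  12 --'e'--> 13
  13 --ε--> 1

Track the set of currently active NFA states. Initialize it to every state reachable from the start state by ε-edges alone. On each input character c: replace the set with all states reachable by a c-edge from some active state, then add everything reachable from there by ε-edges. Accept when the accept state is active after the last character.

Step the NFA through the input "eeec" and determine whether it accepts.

initial (ε-close {0}): {0,1,2,3,4,8,9,10,12}
'e' @ 1: {1,13}  [accepting]
'e' @ 2: {}  — state set empty
rest 'ec' ignored (set empty)
final: {}; accept 1 not in set

Answer: REJECT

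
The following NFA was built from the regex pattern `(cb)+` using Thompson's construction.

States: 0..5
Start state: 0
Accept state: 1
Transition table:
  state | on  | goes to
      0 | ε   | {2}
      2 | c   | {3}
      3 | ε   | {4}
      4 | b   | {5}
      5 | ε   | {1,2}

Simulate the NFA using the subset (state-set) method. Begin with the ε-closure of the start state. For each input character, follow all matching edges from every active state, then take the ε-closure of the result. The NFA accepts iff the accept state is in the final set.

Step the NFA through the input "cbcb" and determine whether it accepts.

Answer: ACCEPT

Derivation:
start: ε-closure({0}) = {0,2}
'c' @ 1: {3,4}
'b' @ 2: {1,2,5}  (accept∈set)
'c' @ 3: {3,4}
'b' @ 4: {1,2,5}  (accept∈set)
final: {1,2,5}; accept 1 in set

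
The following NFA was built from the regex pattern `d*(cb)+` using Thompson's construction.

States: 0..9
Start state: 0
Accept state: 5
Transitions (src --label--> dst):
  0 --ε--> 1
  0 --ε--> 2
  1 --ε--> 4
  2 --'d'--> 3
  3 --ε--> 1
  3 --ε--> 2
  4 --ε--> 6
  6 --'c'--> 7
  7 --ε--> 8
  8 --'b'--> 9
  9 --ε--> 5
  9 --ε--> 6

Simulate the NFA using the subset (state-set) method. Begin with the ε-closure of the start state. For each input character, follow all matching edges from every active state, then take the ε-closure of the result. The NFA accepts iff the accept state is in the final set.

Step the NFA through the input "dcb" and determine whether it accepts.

Answer: ACCEPT

Derivation:
S₀ = ε-closure({0}) = {0,1,2,4,6}
'd' @ 1: {1,2,3,4,6}
'c' @ 2: {7,8}
'b' @ 3: {5,6,9}  (accept∈set)
final: {5,6,9}; accept 5 in set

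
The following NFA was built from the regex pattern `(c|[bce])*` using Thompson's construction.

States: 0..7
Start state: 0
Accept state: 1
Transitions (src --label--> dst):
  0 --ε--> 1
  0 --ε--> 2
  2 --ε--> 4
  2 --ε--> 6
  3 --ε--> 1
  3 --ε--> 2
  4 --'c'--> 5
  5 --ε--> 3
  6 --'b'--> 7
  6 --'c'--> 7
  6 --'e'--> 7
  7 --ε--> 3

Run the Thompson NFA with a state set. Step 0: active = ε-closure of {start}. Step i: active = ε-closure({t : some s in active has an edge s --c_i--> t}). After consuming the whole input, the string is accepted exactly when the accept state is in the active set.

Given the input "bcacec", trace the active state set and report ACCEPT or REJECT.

initial (ε-close {0}): {0,1,2,4,6}
'b' @ 1: {1,2,3,4,6,7}  ✓accept
'c' @ 2: {1,2,3,4,5,6,7}  ✓accept
'a' @ 3: {}  — dead — no transitions
rest 'cec' ignored (set empty)
after full input: {}  (accept=1 not in)

Answer: REJECT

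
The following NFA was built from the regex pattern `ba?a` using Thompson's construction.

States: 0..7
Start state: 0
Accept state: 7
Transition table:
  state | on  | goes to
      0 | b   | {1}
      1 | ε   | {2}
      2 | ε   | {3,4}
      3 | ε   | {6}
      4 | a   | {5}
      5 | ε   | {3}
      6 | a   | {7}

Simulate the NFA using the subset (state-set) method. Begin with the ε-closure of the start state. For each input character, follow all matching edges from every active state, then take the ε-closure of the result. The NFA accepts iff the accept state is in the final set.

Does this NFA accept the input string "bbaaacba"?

initial (ε-close {0}): {0}
'b' @ 1: {1,2,3,4,6}
'b' @ 2: {}  — dead — no transitions
rest 'aaacba' ignored (set empty)
final: {}; accept 7 not in set

Answer: REJECT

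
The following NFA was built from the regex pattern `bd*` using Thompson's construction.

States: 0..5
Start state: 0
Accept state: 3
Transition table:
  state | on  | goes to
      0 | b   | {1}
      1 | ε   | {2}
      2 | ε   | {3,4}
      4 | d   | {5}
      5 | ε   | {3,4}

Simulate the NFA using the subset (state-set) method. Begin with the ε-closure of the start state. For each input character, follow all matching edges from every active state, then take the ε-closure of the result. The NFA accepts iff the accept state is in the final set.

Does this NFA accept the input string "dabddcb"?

Answer: REJECT

Derivation:
S₀ = ε-closure({0}) = {0}
'd' @ 1: {}  — state set empty
rest 'abddcb' ignored (set empty)
after full input: {}  (accept=3 not in)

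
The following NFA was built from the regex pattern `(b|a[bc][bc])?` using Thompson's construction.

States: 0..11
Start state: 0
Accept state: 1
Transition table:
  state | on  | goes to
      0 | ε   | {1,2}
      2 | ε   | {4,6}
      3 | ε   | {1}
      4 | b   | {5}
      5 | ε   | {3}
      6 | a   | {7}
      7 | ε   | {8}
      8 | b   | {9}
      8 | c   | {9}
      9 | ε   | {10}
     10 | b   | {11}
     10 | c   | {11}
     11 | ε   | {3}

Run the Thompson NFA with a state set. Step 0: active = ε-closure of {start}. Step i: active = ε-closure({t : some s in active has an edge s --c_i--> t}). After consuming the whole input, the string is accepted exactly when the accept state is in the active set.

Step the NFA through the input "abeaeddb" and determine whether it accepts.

initial (ε-close {0}): {0,1,2,4,6}
'a' @ 1: {7,8}
'b' @ 2: {9,10}
'e' @ 3: {}  — dead — no transitions
rest 'aeddb' ignored (set empty)
after full input: {}  (accept=1 not in)

Answer: REJECT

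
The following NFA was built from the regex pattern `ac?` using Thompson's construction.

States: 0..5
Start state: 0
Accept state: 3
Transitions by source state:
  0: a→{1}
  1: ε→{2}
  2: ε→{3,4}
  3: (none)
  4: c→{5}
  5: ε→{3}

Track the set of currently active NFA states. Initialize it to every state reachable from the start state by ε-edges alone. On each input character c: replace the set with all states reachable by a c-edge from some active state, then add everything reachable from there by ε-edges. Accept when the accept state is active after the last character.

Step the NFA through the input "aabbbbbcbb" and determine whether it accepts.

Answer: REJECT

Trace:
start: ε-closure({0}) = {0}
'a' @ 1: {1,2,3,4}  [accepting]
'a' @ 2: {}  — no active states
rest 'bbbbbcbb' ignored (set empty)
after full input: {}  (accept=3 not in)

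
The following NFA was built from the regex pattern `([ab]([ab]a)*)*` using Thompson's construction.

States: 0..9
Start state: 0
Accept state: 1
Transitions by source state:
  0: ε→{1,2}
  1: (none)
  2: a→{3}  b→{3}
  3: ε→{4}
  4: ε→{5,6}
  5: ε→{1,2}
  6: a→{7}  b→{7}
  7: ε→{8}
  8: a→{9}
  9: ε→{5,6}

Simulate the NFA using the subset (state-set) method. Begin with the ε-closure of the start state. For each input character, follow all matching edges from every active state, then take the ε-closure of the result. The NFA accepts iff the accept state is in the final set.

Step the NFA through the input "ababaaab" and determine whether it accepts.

start: ε-closure({0}) = {0,1,2}
'a' @ 1: {1,2,3,4,5,6}  ✓accept
'b' @ 2: {1,2,3,4,5,6,7,8}  ✓accept
'a' @ 3: {1,2,3,4,5,6,7,8,9}  ✓accept
'b' @ 4: {1,2,3,4,5,6,7,8}  ✓accept
'a' @ 5: {1,2,3,4,5,6,7,8,9}  ✓accept
'a' @ 6: {1,2,3,4,5,6,7,8,9}  ✓accept
'a' @ 7: {1,2,3,4,5,6,7,8,9}  ✓accept
'b' @ 8: {1,2,3,4,5,6,7,8}  ✓accept
end set {1,2,3,4,5,6,7,8} — state 1 in

Answer: ACCEPT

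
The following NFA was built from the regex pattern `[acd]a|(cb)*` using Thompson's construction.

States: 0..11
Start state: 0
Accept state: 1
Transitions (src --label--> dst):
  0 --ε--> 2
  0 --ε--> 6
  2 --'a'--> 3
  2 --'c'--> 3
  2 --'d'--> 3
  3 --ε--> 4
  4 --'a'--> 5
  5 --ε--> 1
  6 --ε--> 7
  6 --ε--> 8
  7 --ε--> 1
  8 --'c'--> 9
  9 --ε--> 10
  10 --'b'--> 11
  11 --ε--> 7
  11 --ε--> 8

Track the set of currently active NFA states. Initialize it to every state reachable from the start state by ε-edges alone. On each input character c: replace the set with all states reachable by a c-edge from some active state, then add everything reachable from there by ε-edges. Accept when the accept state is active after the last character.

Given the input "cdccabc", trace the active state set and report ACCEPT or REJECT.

start: ε-closure({0}) = {0,1,2,6,7,8}
'c' @ 1: {3,4,9,10}
'd' @ 2: {}  — dead — no transitions
rest 'ccabc' ignored (set empty)
end set {} — state 1 not in

Answer: REJECT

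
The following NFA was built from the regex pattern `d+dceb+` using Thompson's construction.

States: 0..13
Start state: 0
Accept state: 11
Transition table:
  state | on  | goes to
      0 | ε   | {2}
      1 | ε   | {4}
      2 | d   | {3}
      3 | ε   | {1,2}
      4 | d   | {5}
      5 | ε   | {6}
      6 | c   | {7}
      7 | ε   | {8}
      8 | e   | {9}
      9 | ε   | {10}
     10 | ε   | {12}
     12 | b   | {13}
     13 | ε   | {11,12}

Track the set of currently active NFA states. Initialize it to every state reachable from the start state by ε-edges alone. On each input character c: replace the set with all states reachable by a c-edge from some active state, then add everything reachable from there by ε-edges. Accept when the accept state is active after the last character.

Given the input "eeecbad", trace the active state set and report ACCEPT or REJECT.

initial (ε-close {0}): {0,2}
'e' @ 1: {}  — state set empty
rest 'eecbad' ignored (set empty)
final: {}; accept 11 not in set

Answer: REJECT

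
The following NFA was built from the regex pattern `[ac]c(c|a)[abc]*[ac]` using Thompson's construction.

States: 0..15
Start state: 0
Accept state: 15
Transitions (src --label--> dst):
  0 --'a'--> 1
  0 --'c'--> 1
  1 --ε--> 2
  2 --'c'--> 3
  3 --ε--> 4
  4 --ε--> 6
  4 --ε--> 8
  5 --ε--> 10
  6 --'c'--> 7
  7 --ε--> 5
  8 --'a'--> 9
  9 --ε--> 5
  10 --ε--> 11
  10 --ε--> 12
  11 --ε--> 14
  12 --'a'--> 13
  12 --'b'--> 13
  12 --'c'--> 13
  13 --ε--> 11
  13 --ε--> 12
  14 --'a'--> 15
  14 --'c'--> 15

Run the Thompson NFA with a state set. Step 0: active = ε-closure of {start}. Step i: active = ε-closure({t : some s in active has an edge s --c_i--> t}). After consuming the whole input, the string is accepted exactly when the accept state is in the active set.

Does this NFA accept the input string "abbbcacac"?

initial (ε-close {0}): {0}
'a' @ 1: {1,2}
'b' @ 2: {}  — dead — no transitions
rest 'bbcacac' ignored (set empty)
after full input: {}  (accept=15 not in)

Answer: REJECT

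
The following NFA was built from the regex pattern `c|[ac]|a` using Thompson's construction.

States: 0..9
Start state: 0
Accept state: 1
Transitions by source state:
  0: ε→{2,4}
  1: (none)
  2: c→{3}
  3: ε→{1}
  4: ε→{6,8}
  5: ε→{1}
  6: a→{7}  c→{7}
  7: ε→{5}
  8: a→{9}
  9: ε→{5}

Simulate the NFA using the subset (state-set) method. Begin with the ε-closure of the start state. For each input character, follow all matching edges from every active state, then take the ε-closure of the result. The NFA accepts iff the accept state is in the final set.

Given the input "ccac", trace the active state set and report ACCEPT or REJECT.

start: ε-closure({0}) = {0,2,4,6,8}
'c' @ 1: {1,3,5,7}  (accept∈set)
'c' @ 2: {}  — dead — no transitions
rest 'ac' ignored (set empty)
final: {}; accept 1 not in set

Answer: REJECT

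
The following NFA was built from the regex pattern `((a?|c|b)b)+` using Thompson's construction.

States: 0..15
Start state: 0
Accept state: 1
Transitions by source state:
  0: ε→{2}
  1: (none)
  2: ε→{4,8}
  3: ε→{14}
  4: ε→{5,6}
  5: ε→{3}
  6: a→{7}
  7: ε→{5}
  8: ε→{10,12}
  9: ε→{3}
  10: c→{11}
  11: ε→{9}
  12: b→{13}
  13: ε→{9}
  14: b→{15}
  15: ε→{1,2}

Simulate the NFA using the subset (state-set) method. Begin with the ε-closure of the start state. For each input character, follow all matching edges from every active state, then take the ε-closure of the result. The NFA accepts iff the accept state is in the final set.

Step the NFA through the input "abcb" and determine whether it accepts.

Answer: ACCEPT

Derivation:
S₀ = ε-closure({0}) = {0,2,3,4,5,6,8,10,12,14}
'a' @ 1: {3,5,7,14}
'b' @ 2: {1,2,3,4,5,6,8,10,12,14,15}  ✓accept
'c' @ 3: {3,9,11,14}
'b' @ 4: {1,2,3,4,5,6,8,10,12,14,15}  ✓accept
after full input: {1,2,3,4,5,6,8,10,12,14,15}  (accept=1 in)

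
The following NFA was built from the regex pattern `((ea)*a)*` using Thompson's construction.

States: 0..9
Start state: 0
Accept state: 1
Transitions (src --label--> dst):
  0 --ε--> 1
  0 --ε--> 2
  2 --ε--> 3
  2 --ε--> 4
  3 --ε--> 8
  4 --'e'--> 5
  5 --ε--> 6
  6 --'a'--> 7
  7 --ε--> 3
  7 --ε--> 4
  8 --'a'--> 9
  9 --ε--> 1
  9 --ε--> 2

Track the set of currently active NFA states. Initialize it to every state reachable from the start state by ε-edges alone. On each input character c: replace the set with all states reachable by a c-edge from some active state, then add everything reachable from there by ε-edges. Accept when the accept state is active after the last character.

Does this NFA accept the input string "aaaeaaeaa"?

S₀ = ε-closure({0}) = {0,1,2,3,4,8}
'a' @ 1: {1,2,3,4,8,9}  (accept∈set)
'a' @ 2: {1,2,3,4,8,9}  (accept∈set)
'a' @ 3: {1,2,3,4,8,9}  (accept∈set)
'e' @ 4: {5,6}
'a' @ 5: {3,4,7,8}
'a' @ 6: {1,2,3,4,8,9}  (accept∈set)
'e' @ 7: {5,6}
'a' @ 8: {3,4,7,8}
'a' @ 9: {1,2,3,4,8,9}  (accept∈set)
after full input: {1,2,3,4,8,9}  (accept=1 in)

Answer: ACCEPT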